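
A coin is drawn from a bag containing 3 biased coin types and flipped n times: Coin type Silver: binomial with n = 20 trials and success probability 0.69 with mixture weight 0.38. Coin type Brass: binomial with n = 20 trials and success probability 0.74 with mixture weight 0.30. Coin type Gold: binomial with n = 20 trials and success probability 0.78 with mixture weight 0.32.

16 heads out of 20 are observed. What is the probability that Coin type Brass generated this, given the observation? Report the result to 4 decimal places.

Apply Bayes' rule: the posterior for each component is proportional to its prior times its likelihood at x.
Component likelihoods at x = 16 heads out of 20:
  f_Silver = 0.118121
  f_Brass = 0.179017
  f_Gold = 0.213058
Multiply by the mixture weights:
  π_Silver·f_Silver = 0.38 × 0.118121 = 0.0448859
  π_Brass·f_Brass = 0.30 × 0.179017 = 0.0537052
  π_Gold·f_Gold = 0.32 × 0.213058 = 0.0681786
Normaliser: 0.0448859 + 0.0537052 + 0.0681786 = 0.16677
P(Coin type Brass | 16 heads out of 20) = 0.0537052 / 0.16677 ≈ 0.3220

0.3220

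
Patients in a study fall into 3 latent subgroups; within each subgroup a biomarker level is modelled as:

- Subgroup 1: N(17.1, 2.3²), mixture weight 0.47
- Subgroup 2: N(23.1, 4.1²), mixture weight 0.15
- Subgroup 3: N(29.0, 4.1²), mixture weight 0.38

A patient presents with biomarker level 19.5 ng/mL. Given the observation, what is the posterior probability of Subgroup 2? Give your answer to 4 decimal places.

0.1661

By Bayes' theorem, P(k | x) = π_k f_k(x) / Σ_j π_j f_j(x).
Normal densities:
  f_1 = 0.100633
  f_2 = 0.0661778
  f_3 = 0.00664202
Multiply by the mixture weights:
  π_1·f_1 = 0.47 × 0.100633 = 0.0472977
  π_2·f_2 = 0.15 × 0.0661778 = 0.00992667
  π_3·f_3 = 0.38 × 0.00664202 = 0.00252397
Sum: 0.0472977 + 0.00992667 + 0.00252397 = 0.0597483
So the posterior for Subgroup 2 is 0.00992667 / 0.0597483 ≈ 0.1661.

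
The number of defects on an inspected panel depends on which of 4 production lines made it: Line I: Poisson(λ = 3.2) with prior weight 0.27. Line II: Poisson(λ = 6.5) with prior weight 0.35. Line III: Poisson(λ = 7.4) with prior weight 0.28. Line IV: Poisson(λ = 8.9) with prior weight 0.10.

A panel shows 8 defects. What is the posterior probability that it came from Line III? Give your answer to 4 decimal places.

0.3973

Apply Bayes' rule: the posterior for each component is proportional to its prior times its likelihood at x.
Poisson probabilities:
  f_I = e^(−3.2)·3.2^8/8! = 0.0111157
  f_II = e^(−6.5)·6.5^8/8! = 0.118815
  f_III = e^(−7.4)·7.4^8/8! = 0.136318
  f_IV = e^(−8.9)·8.9^8/8! = 0.133161
Multiply by the mixture weights:
  π_I·f_I = 0.27 × 0.0111157 = 0.00300124
  π_II·f_II = 0.35 × 0.118815 = 0.0415853
  π_III·f_III = 0.28 × 0.136318 = 0.0381691
  π_IV·f_IV = 0.10 × 0.133161 = 0.0133161
Evidence: 0.00300124 + 0.0415853 + 0.0381691 + 0.0133161 = 0.0960718
Responsibility of Line III: 0.0381691 / 0.0960718 ≈ 0.3973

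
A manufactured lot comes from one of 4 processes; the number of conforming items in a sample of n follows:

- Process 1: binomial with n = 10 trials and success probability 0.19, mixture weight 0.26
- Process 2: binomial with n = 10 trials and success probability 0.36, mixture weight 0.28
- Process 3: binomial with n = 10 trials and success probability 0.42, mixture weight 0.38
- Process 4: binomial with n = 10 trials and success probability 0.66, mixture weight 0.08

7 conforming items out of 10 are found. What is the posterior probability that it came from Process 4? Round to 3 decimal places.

0.428

By Bayes' theorem, P(k | x) = π_k f_k(x) / Σ_j π_j f_j(x).
Evaluate each component's likelihood at the observed value:
  L_1 = 0.000570048
  L_2 = 0.0246512
  L_3 = 0.0539772
  L_4 = 0.257292
Multiply by the mixture weights:
  π_1·L_1 = 0.26 × 0.000570048 = 0.000148213
  π_2·L_2 = 0.28 × 0.0246512 = 0.00690235
  π_3·L_3 = 0.38 × 0.0539772 = 0.0205113
  π_4·L_4 = 0.08 × 0.257292 = 0.0205833
Denominator: 0.000148213 + 0.00690235 + 0.0205113 + 0.0205833 = 0.0481452
So the posterior for Process 4 is 0.0205833 / 0.0481452 ≈ 0.428.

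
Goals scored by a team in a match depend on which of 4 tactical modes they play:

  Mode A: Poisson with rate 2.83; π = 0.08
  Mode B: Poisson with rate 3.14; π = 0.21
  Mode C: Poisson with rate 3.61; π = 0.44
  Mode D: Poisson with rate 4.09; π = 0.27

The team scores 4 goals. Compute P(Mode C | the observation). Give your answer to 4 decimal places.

By Bayes' theorem, P(k | x) = P(Z=k) f_k(x) / Σ_j P(Z=j) f_j(x).
Component likelihoods at x = 4 goals:
  p_A = e^(−2.83)·2.83^4/4! = 0.157718
  p_B = e^(−3.14)·3.14^4/4! = 0.175316
  p_C = e^(−3.61)·3.61^4/4! = 0.191432
  p_D = e^(−4.09)·4.09^4/4! = 0.195172
Unnormalised posteriors:
  P(Z=A)·p_A = 0.08 × 0.157718 = 0.0126174
  P(Z=B)·p_B = 0.21 × 0.175316 = 0.0368165
  P(Z=C)·p_C = 0.44 × 0.191432 = 0.0842301
  P(Z=D)·p_D = 0.27 × 0.195172 = 0.0526964
Normaliser: 0.0126174 + 0.0368165 + 0.0842301 + 0.0526964 = 0.18636
P(Mode C | the observation) = 0.0842301 / 0.18636 ≈ 0.4520

0.4520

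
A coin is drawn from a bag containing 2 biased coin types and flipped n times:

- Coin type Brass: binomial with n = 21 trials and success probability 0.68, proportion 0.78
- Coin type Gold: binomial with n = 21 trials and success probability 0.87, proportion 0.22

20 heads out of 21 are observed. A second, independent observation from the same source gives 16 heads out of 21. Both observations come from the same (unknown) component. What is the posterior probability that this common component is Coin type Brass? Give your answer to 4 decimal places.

0.0997

Posterior ∝ prior × likelihood, so P(k | x) ∝ π_k f_k(x); normalise over all components.
Since both observations come from the same component, the likelihood for component k is f_k(x₁)·f_k(x₂).
  f_Brass = [C(21,20)·0.68^20·0.32^1 = 21·0.000446867·0.32 = 0.00300295] × [0.142704] = 0.000428532
  f_Gold = [C(21,20)·0.87^20·0.13^1 = 21·0.0617142·0.13 = 0.16848] × [0.0813894] = 0.0137125
Weight by the priors:
  π_Brass·f_Brass = 0.78 × 0.000428532 = 0.000334255
  π_Gold·f_Gold = 0.22 × 0.0137125 = 0.00301674
Evidence: 0.000334255 + 0.00301674 = 0.003351
Responsibility of Coin type Brass: 0.000334255 / 0.003351 ≈ 0.0997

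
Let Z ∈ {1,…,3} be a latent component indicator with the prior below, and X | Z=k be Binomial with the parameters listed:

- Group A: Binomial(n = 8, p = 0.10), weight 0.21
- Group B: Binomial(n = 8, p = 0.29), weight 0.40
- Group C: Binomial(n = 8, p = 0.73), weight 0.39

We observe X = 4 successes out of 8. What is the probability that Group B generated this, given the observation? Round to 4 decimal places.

Apply Bayes' rule: the posterior for each component is proportional to its prior times its likelihood at x.
Evaluate each component's likelihood at the observed value:
  f_A = C(8,4)·0.10^4·0.90^4 = 70·0.0001·0.6561 = 0.0045927
  f_B = C(8,4)·0.29^4·0.71^4 = 70·0.00707281·0.254117 = 0.125812
  f_C = C(8,4)·0.73^4·0.27^4 = 70·0.283982·0.00531441 = 0.105644
Prior × likelihood for each component:
  w_A·f_A = 0.21 × 0.0045927 = 0.000964467
  w_B·f_B = 0.40 × 0.125812 = 0.050325
  w_C·f_C = 0.39 × 0.105644 = 0.0412011
Normaliser: 0.000964467 + 0.050325 + 0.0412011 = 0.0924906
P(Group B | 4 successes out of 8) = 0.050325 / 0.0924906 ≈ 0.5441

0.5441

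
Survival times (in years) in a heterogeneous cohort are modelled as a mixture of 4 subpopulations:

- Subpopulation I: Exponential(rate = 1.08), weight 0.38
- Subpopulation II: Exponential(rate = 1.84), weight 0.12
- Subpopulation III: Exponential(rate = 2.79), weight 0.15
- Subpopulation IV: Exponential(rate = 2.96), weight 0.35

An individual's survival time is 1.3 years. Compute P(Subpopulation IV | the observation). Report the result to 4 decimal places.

0.1432

Posterior ∝ prior × likelihood, so P(k | x) ∝ π_k f_k(x); normalise over all components.
Evaluate each component's likelihood at the observed value:
  L_I = 0.265262
  L_II = 0.168262
  L_III = 0.0742024
  L_IV = 0.0631141
Unnormalised posteriors:
  π_I·L_I = 0.38 × 0.265262 = 0.100799
  π_II·L_II = 0.12 × 0.168262 = 0.0201914
  π_III·L_III = 0.15 × 0.0742024 = 0.0111304
  π_IV·L_IV = 0.35 × 0.0631141 = 0.0220899
Evidence: 0.100799 + 0.0201914 + 0.0111304 + 0.0220899 = 0.154211
P(Subpopulation IV | data) ≈ 0.1432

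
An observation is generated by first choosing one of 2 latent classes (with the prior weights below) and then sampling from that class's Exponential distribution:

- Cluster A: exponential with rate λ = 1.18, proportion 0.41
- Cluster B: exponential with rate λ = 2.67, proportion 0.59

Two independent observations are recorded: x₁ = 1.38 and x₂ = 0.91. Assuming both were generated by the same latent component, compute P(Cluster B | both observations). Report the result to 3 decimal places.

0.195

Apply Bayes' rule: the posterior for each component is proportional to its prior times its likelihood at x.
Since both observations come from the same component, the likelihood for component k is f_k(x₁)·f_k(x₂).
  p_A = [1.18·e^(−1.18·1.38) = 1.18·e^(−1.6284) = 0.231567] × [0.403215] = 0.0933713
  p_B = [2.67·e^(−2.67·1.38) = 2.67·e^(−3.6846) = 0.0670363] × [0.235129] = 0.0157622
Unnormalised posteriors:
  P(Z=A)·p_A = 0.41 × 0.0933713 = 0.0382822
  P(Z=B)·p_B = 0.59 × 0.0157622 = 0.00929968
Sum: 0.0382822 + 0.00929968 = 0.0475819
So the posterior for Cluster B is 0.00929968 / 0.0475819 ≈ 0.195.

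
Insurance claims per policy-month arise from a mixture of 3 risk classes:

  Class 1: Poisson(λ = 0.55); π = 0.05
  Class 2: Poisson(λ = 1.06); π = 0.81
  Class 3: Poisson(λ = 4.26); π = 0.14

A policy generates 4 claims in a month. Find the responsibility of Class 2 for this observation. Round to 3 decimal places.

Posterior ∝ prior × likelihood, so P(k | x) ∝ w_k f_k(x); normalise over all components.
Evaluate each component's likelihood at the observed value:
  L_1 = e^(−0.55)·0.55^4/4! = 0.00219977
  L_2 = e^(−1.06)·1.06^4/4! = 0.0182247
  L_3 = e^(−4.26)·4.26^4/4! = 0.193791
Multiply by the mixture weights:
  w_1·L_1 = 0.05 × 0.00219977 = 0.000109989
  w_2·L_2 = 0.81 × 0.0182247 = 0.014762
  w_3·L_3 = 0.14 × 0.193791 = 0.0271307
Marginal: 0.000109989 + 0.014762 + 0.0271307 = 0.0420027
Responsibility of Class 2: 0.014762 / 0.0420027 ≈ 0.351

0.351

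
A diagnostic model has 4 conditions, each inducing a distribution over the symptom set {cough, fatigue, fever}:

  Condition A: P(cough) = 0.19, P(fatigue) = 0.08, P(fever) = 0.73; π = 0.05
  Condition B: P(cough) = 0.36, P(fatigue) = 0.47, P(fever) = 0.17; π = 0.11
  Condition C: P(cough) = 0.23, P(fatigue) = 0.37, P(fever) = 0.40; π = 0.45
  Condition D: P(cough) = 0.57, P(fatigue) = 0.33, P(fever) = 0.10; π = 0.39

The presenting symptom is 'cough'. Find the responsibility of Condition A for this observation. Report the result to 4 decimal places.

P(component k | x) = w_k·f_k(x) / marginal(x), where marginal(x) = Σ_j w_j·f_j(x).
Evaluate each component's likelihood at the observed value:
  L_A = 0.19
  L_B = 0.36
  L_C = 0.23
  L_D = 0.57
Weight by the priors:
  w_A·L_A = 0.05 × 0.19 = 0.0095
  w_B·L_B = 0.11 × 0.36 = 0.0396
  w_C·L_C = 0.45 × 0.23 = 0.1035
  w_D·L_D = 0.39 × 0.57 = 0.2223
Sum: 0.0095 + 0.0396 + 0.1035 + 0.2223 = 0.3749
P(Condition A | x) = 0.0095 / 0.3749 ≈ 0.0253

0.0253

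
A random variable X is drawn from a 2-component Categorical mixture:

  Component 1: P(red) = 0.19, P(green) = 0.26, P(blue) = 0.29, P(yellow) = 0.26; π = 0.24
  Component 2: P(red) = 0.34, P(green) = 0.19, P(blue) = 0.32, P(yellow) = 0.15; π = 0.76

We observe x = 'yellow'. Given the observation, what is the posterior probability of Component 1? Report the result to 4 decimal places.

0.3537

P(component k | x) = π_k·f_k(x) / marginal(x), where marginal(x) = Σ_j π_j·f_j(x).
Categorical probabilities:
  f_1 = P(yellow | comp) = 0.26
  f_2 = P(yellow | comp) = 0.15
Multiply by the mixture weights:
  π_1·f_1 = 0.24 × 0.26 = 0.0624
  π_2·f_2 = 0.76 × 0.15 = 0.114
Marginal: 0.0624 + 0.114 = 0.1764
Responsibility of Component 1: 0.0624 / 0.1764 ≈ 0.3537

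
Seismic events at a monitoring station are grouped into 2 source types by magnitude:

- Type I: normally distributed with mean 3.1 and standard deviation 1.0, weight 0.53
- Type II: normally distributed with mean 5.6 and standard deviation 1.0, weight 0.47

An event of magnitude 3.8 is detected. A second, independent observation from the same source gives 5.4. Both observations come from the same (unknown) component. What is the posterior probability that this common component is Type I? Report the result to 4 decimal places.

P(component k | x) = P(Z=k)·f_k(x) / marginal(x), where marginal(x) = Σ_j P(Z=j)·f_j(x).
Since both observations come from the same component, the likelihood for component k is f_k(x₁)·f_k(x₂).
  f_I = [0.312254] × [0.028327] = 0.00884523
  f_II = [0.0789502] × [0.391043] = 0.0308729
Multiply by the mixture weights:
  P(Z=I)·f_I = 0.53 × 0.00884523 = 0.00468797
  P(Z=II)·f_II = 0.47 × 0.0308729 = 0.0145103
Marginal: 0.00468797 + 0.0145103 = 0.0191982
Responsibility of Type I: 0.00468797 / 0.0191982 ≈ 0.2442

0.2442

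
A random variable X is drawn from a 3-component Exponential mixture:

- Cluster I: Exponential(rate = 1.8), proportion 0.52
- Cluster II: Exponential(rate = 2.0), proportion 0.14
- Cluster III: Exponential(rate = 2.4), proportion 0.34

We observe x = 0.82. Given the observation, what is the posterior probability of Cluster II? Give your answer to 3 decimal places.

0.142

Posterior ∝ prior × likelihood, so P(k | x) ∝ π_k f_k(x); normalise over all components.
Exponential densities:
  L_I = 1.8·e^(−1.8·0.82) = 1.8·e^(−1.4760) = 0.41139
  L_II = 2.0·e^(−2.0·0.82) = 2.0·e^(−1.6400) = 0.38796
  L_III = 2.4·e^(−2.4·0.82) = 2.4·e^(−1.9680) = 0.335367
Weight by the priors:
  π_I·L_I = 0.52 × 0.41139 = 0.213923
  π_II·L_II = 0.14 × 0.38796 = 0.0543144
  π_III·L_III = 0.34 × 0.335367 = 0.114025
Normaliser: 0.213923 + 0.0543144 + 0.114025 = 0.382262
P(Cluster II | x) ≈ 0.142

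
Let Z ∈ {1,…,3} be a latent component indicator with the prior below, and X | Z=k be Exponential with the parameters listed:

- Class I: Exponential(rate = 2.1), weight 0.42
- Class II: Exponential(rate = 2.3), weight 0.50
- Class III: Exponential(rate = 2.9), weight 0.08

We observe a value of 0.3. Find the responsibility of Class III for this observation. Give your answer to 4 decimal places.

Posterior ∝ prior × likelihood, so P(k | x) ∝ π_k f_k(x); normalise over all components.
Evaluate each component's likelihood at the observed value:
  f_I = 2.1·e^(−2.1·0.3) = 2.1·e^(−0.6300) = 1.11844
  f_II = 2.3·e^(−2.3·0.3) = 2.3·e^(−0.6900) = 1.15362
  f_III = 2.9·e^(−2.9·0.3) = 2.9·e^(−0.8700) = 1.21496
Weight by the priors:
  π_I·f_I = 0.42 × 1.11844 = 0.469746
  π_II·f_II = 0.50 × 1.15362 = 0.576812
  π_III·f_III = 0.08 × 1.21496 = 0.0971968
Normaliser: 0.469746 + 0.576812 + 0.0971968 = 1.14376
Responsibility of Class III: 0.0971968 / 1.14376 ≈ 0.0850

0.0850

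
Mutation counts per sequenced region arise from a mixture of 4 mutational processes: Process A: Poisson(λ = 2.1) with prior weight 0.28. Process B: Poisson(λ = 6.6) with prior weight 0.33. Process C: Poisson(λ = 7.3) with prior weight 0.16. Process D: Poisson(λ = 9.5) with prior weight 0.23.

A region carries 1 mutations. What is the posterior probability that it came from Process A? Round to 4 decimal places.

By Bayes' theorem, P(k | x) = w_k f_k(x) / Σ_j w_j f_j(x).
Evaluate each component's likelihood at the observed value:
  p_A = 0.257158
  p_B = 0.00897843
  p_C = 0.00493143
  p_D = 0.000711092
Prior × likelihood for each component:
  w_A·p_A = 0.28 × 0.257158 = 0.0720044
  w_B·p_B = 0.33 × 0.00897843 = 0.00296288
  w_C·p_C = 0.16 × 0.00493143 = 0.000789029
  w_D·p_D = 0.23 × 0.000711092 = 0.000163551
Denominator: 0.0720044 + 0.00296288 + 0.000789029 + 0.000163551 = 0.0759198
P(Process A | data) = 0.0720044 / 0.0759198 ≈ 0.9484

0.9484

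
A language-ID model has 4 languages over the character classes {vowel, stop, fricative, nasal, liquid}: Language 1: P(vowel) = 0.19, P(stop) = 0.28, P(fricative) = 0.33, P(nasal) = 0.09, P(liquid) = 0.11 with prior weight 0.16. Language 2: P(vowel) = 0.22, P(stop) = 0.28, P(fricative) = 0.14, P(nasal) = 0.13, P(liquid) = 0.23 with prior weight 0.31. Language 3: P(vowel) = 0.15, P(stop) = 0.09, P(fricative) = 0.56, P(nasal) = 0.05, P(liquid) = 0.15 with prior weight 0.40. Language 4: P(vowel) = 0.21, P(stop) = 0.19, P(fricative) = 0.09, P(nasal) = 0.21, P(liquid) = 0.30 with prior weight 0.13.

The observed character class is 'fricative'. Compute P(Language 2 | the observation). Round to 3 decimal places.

Posterior ∝ prior × likelihood, so P(k | x) ∝ w_k f_k(x); normalise over all components.
Evaluate each component's likelihood at the observed value:
  p_1 = P(fricative | comp) = 0.33
  p_2 = P(fricative | comp) = 0.14
  p_3 = P(fricative | comp) = 0.56
  p_4 = P(fricative | comp) = 0.09
Weight by the priors:
  w_1·p_1 = 0.16 × 0.33 = 0.0528
  w_2·p_2 = 0.31 × 0.14 = 0.0434
  w_3·p_3 = 0.40 × 0.56 = 0.224
  w_4·p_4 = 0.13 × 0.09 = 0.0117
Denominator: 0.0528 + 0.0434 + 0.224 + 0.0117 = 0.3319
P(Language 2 | the observation) = 0.0434 / 0.3319 ≈ 0.131

0.131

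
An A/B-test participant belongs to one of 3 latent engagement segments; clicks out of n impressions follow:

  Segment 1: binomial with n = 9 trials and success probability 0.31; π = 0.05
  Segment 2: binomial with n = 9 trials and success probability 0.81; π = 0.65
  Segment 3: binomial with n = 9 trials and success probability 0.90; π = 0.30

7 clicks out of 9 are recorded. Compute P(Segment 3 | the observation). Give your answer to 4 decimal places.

0.2107

P(component k | x) = π_k·f_k(x) / marginal(x), where marginal(x) = Σ_j π_j·f_j(x).
Evaluate each component's likelihood at the observed value:
  L_1 = 0.00471555
  L_2 = 0.297307
  L_3 = 0.172187
Prior × likelihood for each component:
  π_1·L_1 = 0.05 × 0.00471555 = 0.000235778
  π_2·L_2 = 0.65 × 0.297307 = 0.193249
  π_3·L_3 = 0.30 × 0.172187 = 0.0516561
Normaliser: 0.000235778 + 0.193249 + 0.0516561 = 0.245141
Responsibility of Segment 3: 0.0516561 / 0.245141 ≈ 0.2107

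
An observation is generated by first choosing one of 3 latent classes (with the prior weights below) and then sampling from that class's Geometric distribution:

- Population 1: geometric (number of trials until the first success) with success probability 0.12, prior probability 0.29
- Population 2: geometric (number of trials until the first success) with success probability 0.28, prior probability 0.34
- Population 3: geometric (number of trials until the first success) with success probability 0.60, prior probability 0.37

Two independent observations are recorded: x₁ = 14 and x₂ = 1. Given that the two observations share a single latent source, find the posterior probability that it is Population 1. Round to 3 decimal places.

By Bayes' theorem, P(k | x) = P(Z=k) f_k(x) / Σ_j P(Z=j) f_j(x).
Since both observations come from the same component, the likelihood for component k is f_k(x₁)·f_k(x₂).
  f_1 = [0.0227749] × [0.12] = 0.00273298
  f_2 = [0.00391274] × [0.28] = 0.00109557
  f_3 = [4.02653e-06] × [0.6] = 2.41592e-06
Prior × likelihood for each component:
  P(Z=1)·f_1 = 0.29 × 0.00273298 = 0.000792566
  P(Z=2)·f_2 = 0.34 × 0.00109557 = 0.000372492
  P(Z=3)·f_3 = 0.37 × 2.41592e-06 = 8.9389e-07
Sum: 0.000792566 + 0.000372492 + 8.9389e-07 = 0.00116595
P(Population 1 | x₁,x₂) = 0.000792566 / 0.00116595 ≈ 0.680

0.680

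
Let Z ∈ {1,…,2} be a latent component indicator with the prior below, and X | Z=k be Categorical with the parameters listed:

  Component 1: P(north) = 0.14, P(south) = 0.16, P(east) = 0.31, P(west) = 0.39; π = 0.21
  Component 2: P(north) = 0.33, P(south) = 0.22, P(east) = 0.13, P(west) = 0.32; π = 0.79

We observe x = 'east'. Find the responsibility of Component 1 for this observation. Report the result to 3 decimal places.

0.388

Apply Bayes' rule: the posterior for each component is proportional to its prior times its likelihood at x.
Component likelihoods at x = 'east':
  p_1 = P(east | comp) = 0.31
  p_2 = P(east | comp) = 0.13
Weight by the priors:
  π_1·p_1 = 0.21 × 0.31 = 0.0651
  π_2·p_2 = 0.79 × 0.13 = 0.1027
Sum: 0.0651 + 0.1027 = 0.1678
P(Component 1 | x) = 0.0651 / 0.1678 ≈ 0.388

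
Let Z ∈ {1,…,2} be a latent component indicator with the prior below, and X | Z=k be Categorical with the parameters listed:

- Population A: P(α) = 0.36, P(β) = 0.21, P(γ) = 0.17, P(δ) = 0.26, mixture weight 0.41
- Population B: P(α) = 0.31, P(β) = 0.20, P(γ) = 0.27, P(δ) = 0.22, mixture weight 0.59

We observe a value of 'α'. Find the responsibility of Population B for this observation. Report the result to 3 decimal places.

0.553

The responsibility of component k is w_k f_k(x) divided by Σ_j w_j f_j(x).
Categorical probabilities:
  L_A = P(α | comp) = 0.36
  L_B = P(α | comp) = 0.31
Prior × likelihood for each component:
  w_A·L_A = 0.41 × 0.36 = 0.1476
  w_B·L_B = 0.59 × 0.31 = 0.1829
Evidence: 0.1476 + 0.1829 = 0.3305
So the posterior for Population B is 0.1829 / 0.3305 ≈ 0.553.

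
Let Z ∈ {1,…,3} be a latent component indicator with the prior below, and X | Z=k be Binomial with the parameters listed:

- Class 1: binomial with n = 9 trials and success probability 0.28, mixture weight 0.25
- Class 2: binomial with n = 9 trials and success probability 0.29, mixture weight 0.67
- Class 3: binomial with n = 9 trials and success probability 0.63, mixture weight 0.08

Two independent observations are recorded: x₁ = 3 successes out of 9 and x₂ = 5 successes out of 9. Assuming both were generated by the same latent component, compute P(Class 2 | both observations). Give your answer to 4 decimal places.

0.7084

P(component k | x) = w_k·f_k(x) / marginal(x), where marginal(x) = Σ_j w_j·f_j(x).
Since both observations come from the same component, the likelihood for component k is f_k(x₁)·f_k(x₂).
  p_1 = [0.256891] × [0.0582761] = 0.0149706
  p_2 = [0.262436] × [0.0656741] = 0.0172352
  p_3 = [0.0538904] × [0.234358] = 0.0126297
Multiply by the mixture weights:
  w_1·p_1 = 0.25 × 0.0149706 = 0.00374265
  w_2·p_2 = 0.67 × 0.0172352 = 0.0115476
  w_3·p_3 = 0.08 × 0.0126297 = 0.00101037
Evidence: 0.00374265 + 0.0115476 + 0.00101037 = 0.0163006
So the posterior for Class 2 is 0.0115476 / 0.0163006 ≈ 0.7084.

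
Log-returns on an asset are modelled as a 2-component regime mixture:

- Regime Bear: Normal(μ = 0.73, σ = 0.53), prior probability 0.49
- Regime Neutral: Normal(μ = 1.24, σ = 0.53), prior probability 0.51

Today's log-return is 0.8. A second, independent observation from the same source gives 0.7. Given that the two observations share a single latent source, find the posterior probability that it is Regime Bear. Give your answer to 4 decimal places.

0.6928

The responsibility of component k is π_k f_k(x) divided by Σ_j π_j f_j(x).
Since both observations come from the same component, the likelihood for component k is f_k(x₁)·f_k(x₂).
  L_Bear = [(1/(0.53·√(2π)))·exp(−(0.8−0.73)²/(2·0.53²)) = 0.752721·exp(-0.00872) = 0.746185] × [0.751516] = 0.56077
  L_Neutral = [(1/(0.53·√(2π)))·exp(−(0.8−1.24)²/(2·0.53²)) = 0.752721·exp(-0.34461) = 0.533302] × [0.447935] = 0.238885
Multiply by the mixture weights:
  π_Bear·L_Bear = 0.49 × 0.56077 = 0.274777
  π_Neutral·L_Neutral = 0.51 × 0.238885 = 0.121831
Evidence: 0.274777 + 0.121831 = 0.396609
P(Regime Bear | x) = 0.274777 / 0.396609 ≈ 0.6928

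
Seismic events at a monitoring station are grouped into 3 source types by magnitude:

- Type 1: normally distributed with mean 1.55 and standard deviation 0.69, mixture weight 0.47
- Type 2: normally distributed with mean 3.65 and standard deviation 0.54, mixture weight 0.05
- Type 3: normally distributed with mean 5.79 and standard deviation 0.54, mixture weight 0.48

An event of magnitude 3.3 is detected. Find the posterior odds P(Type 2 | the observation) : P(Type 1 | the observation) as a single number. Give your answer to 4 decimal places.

2.7473

Since P(k|x) ∝ P(Z=k) f_k(x), the posterior odds are P(Z=i) f_i(x) / (P(Z=j) f_j(x)).
Component likelihoods at x = 3.3:
  L_1 = 0.0231882
  L_2 = 0.598816
  L_3 = 1.78425e-05
Odds = (0.05/0.47) × (0.598816/0.0231882) = 0.106383 × 25.8242 ≈ 2.7473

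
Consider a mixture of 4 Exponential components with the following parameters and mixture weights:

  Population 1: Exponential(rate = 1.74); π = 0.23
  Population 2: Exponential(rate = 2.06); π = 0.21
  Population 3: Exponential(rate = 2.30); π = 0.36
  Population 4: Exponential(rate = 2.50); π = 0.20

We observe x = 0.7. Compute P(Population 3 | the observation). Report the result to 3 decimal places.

0.350

Apply Bayes' rule: the posterior for each component is proportional to its prior times its likelihood at x.
Evaluate each component's likelihood at the observed value:
  f_1 = 0.514729
  f_2 = 0.487096
  f_3 = 0.459742
  f_4 = 0.434435
Prior × likelihood for each component:
  π_1·f_1 = 0.23 × 0.514729 = 0.118388
  π_2·f_2 = 0.21 × 0.487096 = 0.10229
  π_3·f_3 = 0.36 × 0.459742 = 0.165507
  π_4·f_4 = 0.20 × 0.434435 = 0.086887
Normaliser: 0.118388 + 0.10229 + 0.165507 + 0.086887 = 0.473072
P(Population 3 | 0.7) = 0.165507 / 0.473072 ≈ 0.350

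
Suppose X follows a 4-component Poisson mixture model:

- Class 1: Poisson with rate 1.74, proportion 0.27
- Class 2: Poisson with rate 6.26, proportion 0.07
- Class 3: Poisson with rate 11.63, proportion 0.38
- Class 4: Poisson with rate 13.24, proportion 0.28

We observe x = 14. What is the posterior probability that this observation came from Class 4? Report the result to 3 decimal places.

0.473

P(component k | x) = w_k·f_k(x) / marginal(x), where marginal(x) = Σ_j w_j·f_j(x).
Evaluate each component's likelihood at the observed value:
  L_1 = e^(−1.74)·1.74^14/14! = 4.69471e-09
  L_2 = e^(−6.26)·6.26^14/14! = 0.00311135
  L_3 = e^(−11.63)·11.63^14/14! = 0.0845012
  L_4 = e^(−13.24)·13.24^14/14! = 0.103744
Weight by the priors:
  w_1·L_1 = 0.27 × 4.69471e-09 = 1.26757e-09
  w_2·L_2 = 0.07 × 0.00311135 = 0.000217794
  w_3·L_3 = 0.38 × 0.0845012 = 0.0321105
  w_4·L_4 = 0.28 × 0.103744 = 0.0290484
Sum: 1.26757e-09 + 0.000217794 + 0.0321105 + 0.0290484 = 0.0613767
P(Class 4 | x) ≈ 0.473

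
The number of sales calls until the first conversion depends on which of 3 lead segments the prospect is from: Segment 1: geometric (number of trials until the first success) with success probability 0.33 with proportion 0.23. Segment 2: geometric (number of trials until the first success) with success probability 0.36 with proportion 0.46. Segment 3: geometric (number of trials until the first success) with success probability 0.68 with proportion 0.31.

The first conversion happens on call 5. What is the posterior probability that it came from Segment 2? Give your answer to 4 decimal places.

Posterior ∝ prior × likelihood, so P(k | x) ∝ π_k f_k(x); normalise over all components.
Evaluate each component's likelihood at the observed value:
  f_1 = 0.33·(1−0.33)^4 = 0.33·0.201511 = 0.0664987
  f_2 = 0.36·(1−0.36)^4 = 0.36·0.167772 = 0.060398
  f_3 = 0.68·(1−0.68)^4 = 0.68·0.0104858 = 0.00713032
Prior × likelihood for each component:
  π_1·f_1 = 0.23 × 0.0664987 = 0.0152947
  π_2·f_2 = 0.46 × 0.060398 = 0.0277831
  π_3·f_3 = 0.31 × 0.00713032 = 0.0022104
Denominator: 0.0152947 + 0.0277831 + 0.0022104 = 0.0452882
P(Segment 2 | data) ≈ 0.6135

0.6135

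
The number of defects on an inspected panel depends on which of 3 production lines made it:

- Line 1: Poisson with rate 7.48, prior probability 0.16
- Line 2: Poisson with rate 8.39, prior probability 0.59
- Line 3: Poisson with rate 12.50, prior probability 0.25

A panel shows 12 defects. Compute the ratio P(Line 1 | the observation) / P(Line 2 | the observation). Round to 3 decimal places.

0.170

Since P(k|x) ∝ P(Z=k) f_k(x), the posterior odds are P(Z=i) f_i(x) / (P(Z=j) f_j(x)).
Component likelihoods at x = 12 defects:
  p_1 = e^(−7.48)·7.48^12/12! = 0.0361376
  p_2 = e^(−8.39)·8.39^12/12! = 0.0576867
  p_3 = e^(−12.50)·12.50^12/12! = 0.113215
Posterior odds = (P(Z=1)·p_1) / (P(Z=2)·p_2) = (0.16·0.0361376) / (0.59·0.0576867) = 0.00578202 / 0.0340352 ≈ 0.170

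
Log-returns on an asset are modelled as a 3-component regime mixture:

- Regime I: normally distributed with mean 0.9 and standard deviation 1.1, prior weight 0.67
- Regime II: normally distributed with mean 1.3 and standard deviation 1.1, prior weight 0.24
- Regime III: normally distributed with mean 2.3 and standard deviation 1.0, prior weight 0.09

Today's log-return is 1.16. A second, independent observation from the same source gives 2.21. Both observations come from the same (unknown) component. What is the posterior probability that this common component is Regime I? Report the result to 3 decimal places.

0.587

Apply Bayes' rule: the posterior for each component is proportional to its prior times its likelihood at x.
Since both observations come from the same component, the likelihood for component k is f_k(x₁)·f_k(x₂).
  p_I = [0.352684] × [0.178462] = 0.0629406
  p_II = [0.359749] × [0.257576] = 0.0926629
  p_III = [0.208308] × [0.39733] = 0.0827669
Prior × likelihood for each component:
  w_I·p_I = 0.67 × 0.0629406 = 0.0421702
  w_II·p_II = 0.24 × 0.0926629 = 0.0222391
  w_III·p_III = 0.09 × 0.0827669 = 0.00744902
Sum: 0.0421702 + 0.0222391 + 0.00744902 = 0.0718583
P(Regime I | x) = 0.0421702 / 0.0718583 ≈ 0.587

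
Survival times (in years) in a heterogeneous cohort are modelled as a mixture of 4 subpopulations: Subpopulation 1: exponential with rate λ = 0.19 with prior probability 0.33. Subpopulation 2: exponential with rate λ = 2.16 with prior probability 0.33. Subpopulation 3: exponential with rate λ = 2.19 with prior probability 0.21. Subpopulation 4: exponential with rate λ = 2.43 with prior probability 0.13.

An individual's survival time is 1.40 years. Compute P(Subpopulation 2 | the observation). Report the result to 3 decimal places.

P(component k | x) = w_k·f_k(x) / marginal(x), where marginal(x) = Σ_j w_j·f_j(x).
Exponential densities:
  f_1 = 0.19·e^(−0.19·1.40) = 0.19·e^(−0.2660) = 0.145623
  f_2 = 2.16·e^(−2.16·1.40) = 2.16·e^(−3.0240) = 0.10499
  f_3 = 2.19·e^(−2.19·1.40) = 2.19·e^(−3.0660) = 0.10207
  f_4 = 2.43·e^(−2.43·1.40) = 2.43·e^(−3.4020) = 0.080935
Unnormalised posteriors:
  w_1·f_1 = 0.33 × 0.145623 = 0.0480557
  w_2·f_2 = 0.33 × 0.10499 = 0.0346466
  w_3·f_3 = 0.21 × 0.10207 = 0.0214347
  w_4·f_4 = 0.13 × 0.080935 = 0.0105216
Normaliser: 0.0480557 + 0.0346466 + 0.0214347 + 0.0105216 = 0.114659
Responsibility of Subpopulation 2: 0.0346466 / 0.114659 ≈ 0.302

0.302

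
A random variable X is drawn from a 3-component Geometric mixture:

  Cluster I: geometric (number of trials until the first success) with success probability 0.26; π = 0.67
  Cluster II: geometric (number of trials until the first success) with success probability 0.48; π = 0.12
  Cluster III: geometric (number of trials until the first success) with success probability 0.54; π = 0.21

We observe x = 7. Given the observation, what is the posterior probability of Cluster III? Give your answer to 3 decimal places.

P(component k | x) = P(Z=k)·f_k(x) / marginal(x), where marginal(x) = Σ_j P(Z=j)·f_j(x).
Component likelihoods at x = 7:
  L_I = 0.26·(1−0.26)^6 = 0.26·0.164206 = 0.0426937
  L_II = 0.48·(1−0.48)^6 = 0.48·0.0197706 = 0.00948989
  L_III = 0.54·(1−0.54)^6 = 0.54·0.0094743 = 0.00511612
Weight by the priors:
  P(Z=I)·L_I = 0.67 × 0.0426937 = 0.0286048
  P(Z=II)·L_II = 0.12 × 0.00948989 = 0.00113879
  P(Z=III)·L_III = 0.21 × 0.00511612 = 0.00107439
Sum: 0.0286048 + 0.00113879 + 0.00107439 = 0.0308179
P(Cluster III | x) ≈ 0.035

0.035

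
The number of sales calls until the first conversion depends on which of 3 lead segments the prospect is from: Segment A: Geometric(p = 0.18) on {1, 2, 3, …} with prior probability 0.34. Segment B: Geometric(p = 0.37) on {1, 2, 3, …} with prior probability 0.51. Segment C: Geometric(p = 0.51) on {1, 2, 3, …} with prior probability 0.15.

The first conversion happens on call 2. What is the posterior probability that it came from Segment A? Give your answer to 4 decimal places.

Posterior ∝ prior × likelihood, so P(k | x) ∝ π_k f_k(x); normalise over all components.
Geometric probabilities:
  f_A = 0.1476
  f_B = 0.2331
  f_C = 0.2499
Weight by the priors:
  π_A·f_A = 0.34 × 0.1476 = 0.050184
  π_B·f_B = 0.51 × 0.2331 = 0.118881
  π_C·f_C = 0.15 × 0.2499 = 0.037485
Marginal: 0.050184 + 0.118881 + 0.037485 = 0.20655
P(Segment A | x) ≈ 0.2430

0.2430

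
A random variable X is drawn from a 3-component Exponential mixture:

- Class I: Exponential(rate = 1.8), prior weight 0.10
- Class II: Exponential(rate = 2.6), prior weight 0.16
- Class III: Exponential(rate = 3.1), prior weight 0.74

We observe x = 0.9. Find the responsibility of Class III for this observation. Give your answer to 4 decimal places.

The responsibility of component k is w_k f_k(x) divided by Σ_j w_j f_j(x).
Exponential densities:
  f_I = 1.8·e^(−1.8·0.9) = 1.8·e^(−1.6200) = 0.356218
  f_II = 2.6·e^(−2.6·0.9) = 2.6·e^(−2.3400) = 0.250452
  f_III = 3.1·e^(−3.1·0.9) = 3.1·e^(−2.7900) = 0.190406
Weight by the priors:
  w_I·f_I = 0.10 × 0.356218 = 0.0356218
  w_II·f_II = 0.16 × 0.250452 = 0.0400723
  w_III·f_III = 0.74 × 0.190406 = 0.1409
Normaliser: 0.0356218 + 0.0400723 + 0.1409 = 0.216594
P(Class III | data) = 0.1409 / 0.216594 ≈ 0.6505

0.6505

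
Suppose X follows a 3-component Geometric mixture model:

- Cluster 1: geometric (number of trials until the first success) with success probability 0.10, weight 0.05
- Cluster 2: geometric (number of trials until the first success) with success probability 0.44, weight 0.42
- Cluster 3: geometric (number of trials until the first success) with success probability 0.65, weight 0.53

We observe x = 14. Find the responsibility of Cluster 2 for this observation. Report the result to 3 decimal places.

The responsibility of component k is P(Z=k) f_k(x) divided by Σ_j P(Z=j) f_j(x).
Evaluate each component's likelihood at the observed value:
  f_1 = 0.10·(1−0.10)^13 = 0.10·0.254187 = 0.0254187
  f_2 = 0.44·(1−0.44)^13 = 0.44·0.000532653 = 0.000234367
  f_3 = 0.65·(1−0.65)^13 = 0.65·1.18273e-06 = 7.68773e-07
Multiply by the mixture weights:
  P(Z=1)·f_1 = 0.05 × 0.0254187 = 0.00127093
  P(Z=2)·f_2 = 0.42 × 0.000234367 = 9.84343e-05
  P(Z=3)·f_3 = 0.53 × 7.68773e-07 = 4.0745e-07
Normaliser: 0.00127093 + 9.84343e-05 + 4.0745e-07 = 0.00136977
So the posterior for Cluster 2 is 9.84343e-05 / 0.00136977 ≈ 0.072.

0.072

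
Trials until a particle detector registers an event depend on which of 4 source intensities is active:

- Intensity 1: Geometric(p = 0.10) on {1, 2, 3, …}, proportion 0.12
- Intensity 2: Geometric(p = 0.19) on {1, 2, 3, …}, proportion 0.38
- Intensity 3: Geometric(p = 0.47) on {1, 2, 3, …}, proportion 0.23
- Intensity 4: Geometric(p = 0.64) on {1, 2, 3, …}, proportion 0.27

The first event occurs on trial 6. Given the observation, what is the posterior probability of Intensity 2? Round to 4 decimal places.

0.6655

Apply Bayes' rule: the posterior for each component is proportional to its prior times its likelihood at x.
Geometric probabilities:
  p_1 = 0.059049
  p_2 = 0.0662489
  p_3 = 0.0196552
  p_4 = 0.00386984
Prior × likelihood for each component:
  P(Z=1)·p_1 = 0.12 × 0.059049 = 0.00708588
  P(Z=2)·p_2 = 0.38 × 0.0662489 = 0.0251746
  P(Z=3)·p_3 = 0.23 × 0.0196552 = 0.00452069
  P(Z=4)·p_4 = 0.27 × 0.00386984 = 0.00104486
Marginal: 0.00708588 + 0.0251746 + 0.00452069 + 0.00104486 = 0.037826
Responsibility of Intensity 2: 0.0251746 / 0.037826 ≈ 0.6655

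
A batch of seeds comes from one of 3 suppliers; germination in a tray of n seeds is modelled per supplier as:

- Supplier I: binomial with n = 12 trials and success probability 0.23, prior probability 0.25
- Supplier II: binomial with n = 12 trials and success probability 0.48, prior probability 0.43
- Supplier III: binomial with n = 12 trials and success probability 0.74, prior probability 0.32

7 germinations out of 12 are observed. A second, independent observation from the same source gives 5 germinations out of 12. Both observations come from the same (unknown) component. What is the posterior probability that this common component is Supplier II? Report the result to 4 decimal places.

P(component k | x) = P(Z=k)·f_k(x) / marginal(x), where marginal(x) = Σ_j P(Z=j)·f_j(x).
Since both observations come from the same component, the likelihood for component k is f_k(x₁)·f_k(x₂).
  L_I = [0.00729917] × [0.0818087] = 0.000597136
  L_II = [0.176779] × [0.20747] = 0.0366763
  L_III = [0.114344] × [0.0141155] = 0.00161403
Unnormalised posteriors:
  P(Z=I)·L_I = 0.25 × 0.000597136 = 0.000149284
  P(Z=II)·L_II = 0.43 × 0.0366763 = 0.0157708
  P(Z=III)·L_III = 0.32 × 0.00161403 = 0.000516489
Marginal: 0.000149284 + 0.0157708 + 0.000516489 = 0.0164366
P(Supplier II | x₁,x₂) = 0.0157708 / 0.0164366 ≈ 0.9595

0.9595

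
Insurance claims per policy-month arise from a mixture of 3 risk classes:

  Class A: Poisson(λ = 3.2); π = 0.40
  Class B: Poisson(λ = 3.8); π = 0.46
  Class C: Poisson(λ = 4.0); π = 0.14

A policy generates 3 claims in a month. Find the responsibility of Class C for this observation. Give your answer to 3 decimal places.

P(component k | x) = π_k·f_k(x) / marginal(x), where marginal(x) = Σ_j π_j·f_j(x).
Poisson probabilities:
  f_A = e^(−3.2)·3.2^3/3! = 0.222616
  f_B = e^(−3.8)·3.8^3/3! = 0.204588
  f_C = e^(−4.0)·4.0^3/3! = 0.195367
Unnormalised posteriors:
  π_A·f_A = 0.40 × 0.222616 = 0.0890464
  π_B·f_B = 0.46 × 0.204588 = 0.0941106
  π_C·f_C = 0.14 × 0.195367 = 0.0273514
Normaliser: 0.0890464 + 0.0941106 + 0.0273514 = 0.210508
So the posterior for Class C is 0.0273514 / 0.210508 ≈ 0.130.

0.130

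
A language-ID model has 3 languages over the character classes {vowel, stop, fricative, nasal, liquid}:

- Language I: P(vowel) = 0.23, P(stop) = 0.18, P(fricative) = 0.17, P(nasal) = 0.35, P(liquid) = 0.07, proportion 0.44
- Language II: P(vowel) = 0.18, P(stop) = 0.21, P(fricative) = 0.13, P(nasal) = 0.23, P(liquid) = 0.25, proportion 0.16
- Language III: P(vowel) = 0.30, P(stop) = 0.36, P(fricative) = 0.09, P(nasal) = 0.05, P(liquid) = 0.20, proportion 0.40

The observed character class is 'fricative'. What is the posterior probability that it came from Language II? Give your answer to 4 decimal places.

The responsibility of component k is w_k f_k(x) divided by Σ_j w_j f_j(x).
Component likelihoods at x = 'fricative':
  f_I = P(fricative | comp) = 0.17
  f_II = P(fricative | comp) = 0.13
  f_III = P(fricative | comp) = 0.09
Unnormalised posteriors:
  w_I·f_I = 0.44 × 0.17 = 0.0748
  w_II·f_II = 0.16 × 0.13 = 0.0208
  w_III·f_III = 0.40 × 0.09 = 0.036
Sum: 0.0748 + 0.0208 + 0.036 = 0.1316
P(Language II | 'fricative') ≈ 0.1581

0.1581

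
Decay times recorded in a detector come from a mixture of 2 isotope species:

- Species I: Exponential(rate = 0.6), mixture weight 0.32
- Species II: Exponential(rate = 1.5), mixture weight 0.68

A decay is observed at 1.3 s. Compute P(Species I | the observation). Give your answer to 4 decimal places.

0.3775

Apply Bayes' rule: the posterior for each component is proportional to its prior times its likelihood at x.
Evaluate each component's likelihood at the observed value:
  f_I = 0.6·e^(−0.6·1.3) = 0.6·e^(−0.7800) = 0.275044
  f_II = 1.5·e^(−1.5·1.3) = 1.5·e^(−1.9500) = 0.213411
Multiply by the mixture weights:
  π_I·f_I = 0.32 × 0.275044 = 0.088014
  π_II·f_II = 0.68 × 0.213411 = 0.14512
Evidence: 0.088014 + 0.14512 = 0.233134
P(Species I | data) ≈ 0.3775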